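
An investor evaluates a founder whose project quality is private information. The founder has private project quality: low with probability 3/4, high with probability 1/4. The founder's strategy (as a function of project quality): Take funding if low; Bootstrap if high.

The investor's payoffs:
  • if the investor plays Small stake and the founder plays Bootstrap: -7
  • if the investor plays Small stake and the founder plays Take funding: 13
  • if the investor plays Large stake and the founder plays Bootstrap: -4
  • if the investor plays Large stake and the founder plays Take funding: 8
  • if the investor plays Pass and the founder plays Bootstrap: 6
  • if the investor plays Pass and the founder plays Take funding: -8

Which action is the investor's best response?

Small stake

E[Small stake] = 3/4·(13) + 1/4·(-7) = 8
E[Large stake] = 3/4·(8) + 1/4·(-4) = 5
E[Pass] = 3/4·(-8) + 1/4·(6) = -9/2
Best response: Small stake (8 is the largest).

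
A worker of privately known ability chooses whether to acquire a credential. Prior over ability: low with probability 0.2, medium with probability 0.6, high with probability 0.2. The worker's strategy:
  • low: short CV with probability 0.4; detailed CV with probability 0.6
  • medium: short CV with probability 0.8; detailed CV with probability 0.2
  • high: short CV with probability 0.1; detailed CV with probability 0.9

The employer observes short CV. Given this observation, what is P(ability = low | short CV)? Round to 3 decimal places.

0.138

P(short CV) = 0.2·0.4 + 0.6·0.8 + 0.2·0.1 = 0.58
P(low | short CV) = (0.2·0.4) / 0.58 = 0.08 / 0.58 = 0.137931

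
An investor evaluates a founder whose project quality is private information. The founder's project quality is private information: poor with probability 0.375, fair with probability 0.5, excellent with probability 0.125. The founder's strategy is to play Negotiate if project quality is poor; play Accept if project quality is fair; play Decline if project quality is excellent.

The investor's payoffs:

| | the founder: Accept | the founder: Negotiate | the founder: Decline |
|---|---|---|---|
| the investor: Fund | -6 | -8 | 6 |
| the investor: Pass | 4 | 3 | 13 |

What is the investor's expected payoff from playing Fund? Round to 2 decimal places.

-5.25

Take the expectation over the founder's project quality, weighting each type's action by its prior probability.
E[Fund] = 0.375·(-8) + 0.5·(-6) + 0.125·6 = (-3) + (-3) + 0.75 = -5.25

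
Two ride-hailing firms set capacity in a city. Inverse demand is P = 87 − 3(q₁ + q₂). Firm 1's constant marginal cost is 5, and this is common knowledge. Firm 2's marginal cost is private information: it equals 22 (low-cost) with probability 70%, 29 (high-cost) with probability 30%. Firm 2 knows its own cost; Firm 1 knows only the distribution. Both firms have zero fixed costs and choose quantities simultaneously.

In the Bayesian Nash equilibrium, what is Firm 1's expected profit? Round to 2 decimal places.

Firm 2 with cost c maximizes (87 − 3(q₁+q₂) − c)·q₂, giving q₂(c) = (87 − c − 3q₁)/6.
E[c₂] = 0.7·22 + 0.3·29 = 24.1
Firm 1's FOC against E[q₂] yields q₁ = (87 − 2·5 + E[c₂])/9 = (87 − 10 + 24.1)/9 = 11.2333.
E[P] = 87 − 3·(q₁ + E[q₂]) = 38.7; Firm 1's expected profit = (E[P] − 5)·q₁ = (38.7 − 5)·11.2333 = 378.563.

378.56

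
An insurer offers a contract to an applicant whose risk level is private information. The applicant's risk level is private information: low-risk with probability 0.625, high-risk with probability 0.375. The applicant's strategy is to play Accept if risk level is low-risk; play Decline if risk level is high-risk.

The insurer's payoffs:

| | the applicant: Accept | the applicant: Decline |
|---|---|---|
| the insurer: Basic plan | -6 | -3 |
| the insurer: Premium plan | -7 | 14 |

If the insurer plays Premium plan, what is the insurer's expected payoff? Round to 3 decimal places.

E[Premium plan] = 0.625·(-7) + 0.375·14 = (-4.375) + 5.25 = 0.875

0.875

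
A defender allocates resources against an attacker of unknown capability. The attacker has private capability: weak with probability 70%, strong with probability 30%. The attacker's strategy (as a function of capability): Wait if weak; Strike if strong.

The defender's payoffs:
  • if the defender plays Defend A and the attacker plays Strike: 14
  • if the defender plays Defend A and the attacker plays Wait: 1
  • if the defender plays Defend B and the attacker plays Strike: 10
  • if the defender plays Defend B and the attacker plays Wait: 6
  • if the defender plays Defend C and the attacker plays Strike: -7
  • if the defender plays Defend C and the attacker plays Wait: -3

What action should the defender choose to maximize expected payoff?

Defend B

E[Defend A] = 0.7·(1) + 0.3·(14) = 4.9
E[Defend B] = 0.7·(6) + 0.3·(10) = 7.2
E[Defend C] = 0.7·(-3) + 0.3·(-7) = -4.2
Best response: Defend B (7.2 is the largest).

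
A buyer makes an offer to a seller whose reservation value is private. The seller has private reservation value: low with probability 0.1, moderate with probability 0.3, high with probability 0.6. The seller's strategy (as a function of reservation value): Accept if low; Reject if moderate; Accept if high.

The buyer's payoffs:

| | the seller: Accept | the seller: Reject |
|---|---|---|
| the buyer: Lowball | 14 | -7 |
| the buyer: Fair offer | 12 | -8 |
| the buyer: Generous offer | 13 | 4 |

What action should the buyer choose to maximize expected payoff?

Generous offer

E[Lowball] = 0.1·(14) + 0.3·(-7) + 0.6·(14) = 7.7
E[Fair offer] = 0.1·(12) + 0.3·(-8) + 0.6·(12) = 6
E[Generous offer] = 0.1·(13) + 0.3·(4) + 0.6·(13) = 10.3
Best response: Generous offer (10.3 is the largest).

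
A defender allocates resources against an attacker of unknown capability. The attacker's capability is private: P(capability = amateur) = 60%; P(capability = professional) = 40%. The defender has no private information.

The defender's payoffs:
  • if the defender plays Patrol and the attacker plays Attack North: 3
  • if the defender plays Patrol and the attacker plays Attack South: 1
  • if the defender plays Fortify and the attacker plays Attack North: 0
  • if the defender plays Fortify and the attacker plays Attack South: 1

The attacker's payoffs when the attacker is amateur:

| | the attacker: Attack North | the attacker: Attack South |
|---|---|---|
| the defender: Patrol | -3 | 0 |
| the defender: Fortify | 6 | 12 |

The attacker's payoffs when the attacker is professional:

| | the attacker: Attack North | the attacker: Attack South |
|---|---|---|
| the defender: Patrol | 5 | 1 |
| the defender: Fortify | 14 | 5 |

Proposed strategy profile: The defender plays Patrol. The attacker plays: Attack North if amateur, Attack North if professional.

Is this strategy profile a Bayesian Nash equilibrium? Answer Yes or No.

No

The defender plays Patrol: E[Patrol] = 0.6·(3) + 0.4·(3) = 3; E[Fortify] = 0. Best-responding. ✓
The attacker (capability amateur), facing Patrol: Attack North gives -3, Attack South gives 0. Proposed Attack North is not best — profitable deviation exists. ✗
The attacker (capability professional), facing Patrol: Attack North gives 5, Attack South gives 1. Proposed Attack North is best. ✓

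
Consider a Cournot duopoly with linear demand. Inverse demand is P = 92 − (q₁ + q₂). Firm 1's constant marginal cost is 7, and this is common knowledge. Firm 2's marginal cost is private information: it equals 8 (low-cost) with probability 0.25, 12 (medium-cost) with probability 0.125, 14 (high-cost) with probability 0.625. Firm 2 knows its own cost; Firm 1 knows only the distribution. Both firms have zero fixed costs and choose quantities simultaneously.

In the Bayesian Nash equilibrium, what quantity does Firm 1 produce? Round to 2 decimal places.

30.08

Type-c best response for Firm 2: q₂(c) = (92 − c)/2 − q₁/2.
Firm 1 maximizes expected profit; its first-order condition is 92 − 2q₁ − E[q₂] − 7 = 0.
Substituting E[q₂] and solving: E[c₂] = 12.25, so q₁ = (92 − 2·7 + 12.25)/3 = 30.0833.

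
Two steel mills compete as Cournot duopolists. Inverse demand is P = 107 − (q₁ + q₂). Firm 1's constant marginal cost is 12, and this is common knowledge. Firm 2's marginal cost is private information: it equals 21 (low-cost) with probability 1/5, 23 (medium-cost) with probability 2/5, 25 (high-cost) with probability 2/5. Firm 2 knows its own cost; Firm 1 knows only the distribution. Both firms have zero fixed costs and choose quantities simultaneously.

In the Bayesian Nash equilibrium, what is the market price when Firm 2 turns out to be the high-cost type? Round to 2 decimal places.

Type-c best response for Firm 2: q₂(c) = (107 − c)/2 − q₁/2.
Firm 1 maximizes expected profit; its first-order condition is 107 − 2q₁ − E[q₂] − 12 = 0.
Substituting E[q₂] and solving: E[c₂] = 23.4, so q₁ = (107 − 2·12 + 23.4)/3 = 35.4667.
q₂(high-cost) = 23.2667, so P = 107 − (35.4667 + 23.2667) = 48.2667.

48.27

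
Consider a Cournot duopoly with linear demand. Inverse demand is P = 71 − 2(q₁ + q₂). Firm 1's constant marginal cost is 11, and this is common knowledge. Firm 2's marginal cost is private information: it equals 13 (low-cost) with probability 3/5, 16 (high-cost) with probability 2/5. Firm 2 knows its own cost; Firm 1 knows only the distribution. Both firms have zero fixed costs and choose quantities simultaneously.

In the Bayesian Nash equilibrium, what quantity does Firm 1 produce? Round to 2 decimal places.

10.53

Type-c best response for Firm 2: q₂(c) = (71 − c)/4 − q₁/2.
Firm 1 maximizes expected profit; its first-order condition is 71 − 4q₁ − 2E[q₂] − 11 = 0.
Substituting E[q₂] and solving: E[c₂] = 14.2, so q₁ = (71 − 2·11 + 14.2)/6 = 10.5333.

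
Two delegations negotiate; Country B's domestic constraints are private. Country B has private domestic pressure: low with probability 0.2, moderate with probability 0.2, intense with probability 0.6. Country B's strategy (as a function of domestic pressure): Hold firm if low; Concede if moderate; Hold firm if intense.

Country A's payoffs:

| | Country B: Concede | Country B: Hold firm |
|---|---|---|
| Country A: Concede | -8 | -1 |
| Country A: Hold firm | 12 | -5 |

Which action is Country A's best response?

Hold firm

E[Concede] = 0.2·(-1) + 0.2·(-8) + 0.6·(-1) = -2.4
E[Hold firm] = 0.2·(-5) + 0.2·(12) + 0.6·(-5) = -1.6
Best response: Hold firm (-1.6 is the largest).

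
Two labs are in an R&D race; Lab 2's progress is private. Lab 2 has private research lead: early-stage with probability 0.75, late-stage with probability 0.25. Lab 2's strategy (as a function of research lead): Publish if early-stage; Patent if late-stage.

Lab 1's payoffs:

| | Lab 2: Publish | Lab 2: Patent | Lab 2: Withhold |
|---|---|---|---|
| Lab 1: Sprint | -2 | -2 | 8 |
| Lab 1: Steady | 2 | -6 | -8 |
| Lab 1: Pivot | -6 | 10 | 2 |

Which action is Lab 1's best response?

Steady

E[Sprint] = 0.75·(-2) + 0.25·(-2) = -2
E[Steady] = 0.75·(2) + 0.25·(-6) = 0
E[Pivot] = 0.75·(-6) + 0.25·(10) = -2
Best response: Steady (0 is the largest).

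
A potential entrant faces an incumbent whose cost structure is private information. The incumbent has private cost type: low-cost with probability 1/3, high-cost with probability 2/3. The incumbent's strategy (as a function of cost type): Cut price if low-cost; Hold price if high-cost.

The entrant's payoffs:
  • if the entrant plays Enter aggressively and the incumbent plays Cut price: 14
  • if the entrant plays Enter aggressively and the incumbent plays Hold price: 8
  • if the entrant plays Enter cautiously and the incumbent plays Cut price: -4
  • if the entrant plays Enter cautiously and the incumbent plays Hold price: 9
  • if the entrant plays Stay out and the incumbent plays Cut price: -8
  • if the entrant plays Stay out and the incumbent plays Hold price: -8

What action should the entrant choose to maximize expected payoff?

Enter aggressively

E[Enter aggressively] = 1/3·(14) + 2/3·(8) = 10
E[Enter cautiously] = 1/3·(-4) + 2/3·(9) = 14/3
E[Stay out] = 1/3·(-8) + 2/3·(-8) = -8
Best response: Enter aggressively (10 is the largest).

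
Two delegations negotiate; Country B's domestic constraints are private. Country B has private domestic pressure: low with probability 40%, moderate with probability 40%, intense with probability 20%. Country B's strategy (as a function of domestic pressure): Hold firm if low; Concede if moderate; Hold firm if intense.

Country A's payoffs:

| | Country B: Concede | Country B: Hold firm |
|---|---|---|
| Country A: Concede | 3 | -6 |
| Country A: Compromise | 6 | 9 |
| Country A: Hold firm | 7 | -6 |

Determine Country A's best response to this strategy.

Compromise

E[Concede] = 0.4·(-6) + 0.4·(3) + 0.2·(-6) = -2.4
E[Compromise] = 0.4·(9) + 0.4·(6) + 0.2·(9) = 7.8
E[Hold firm] = 0.4·(-6) + 0.4·(7) + 0.2·(-6) = -0.8
Best response: Compromise (7.8 is the largest).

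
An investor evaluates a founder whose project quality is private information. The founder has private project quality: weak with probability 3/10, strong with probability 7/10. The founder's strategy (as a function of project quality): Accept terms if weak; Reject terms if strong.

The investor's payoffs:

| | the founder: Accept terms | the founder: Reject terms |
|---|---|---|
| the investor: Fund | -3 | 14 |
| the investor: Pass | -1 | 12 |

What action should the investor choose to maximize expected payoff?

Compute the investor's expected payoff for each action, taking the expectation over the founder's type.
E[Fund] = 3/10·(-3) + 7/10·(14) = 89/10
E[Pass] = 3/10·(-1) + 7/10·(12) = 81/10
Best response: Fund (89/10 is the largest).

Fund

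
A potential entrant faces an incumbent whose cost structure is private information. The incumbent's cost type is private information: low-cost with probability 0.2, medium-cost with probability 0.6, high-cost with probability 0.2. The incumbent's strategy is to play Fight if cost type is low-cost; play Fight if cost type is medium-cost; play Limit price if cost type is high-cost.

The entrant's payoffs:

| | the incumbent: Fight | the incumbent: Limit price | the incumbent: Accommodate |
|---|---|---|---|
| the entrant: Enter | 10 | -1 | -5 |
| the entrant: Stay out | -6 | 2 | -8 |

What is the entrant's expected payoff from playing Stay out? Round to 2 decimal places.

-4.40

E[Stay out] = 0.2·(-6) + 0.6·(-6) + 0.2·2 = (-1.2) + (-3.6) + 0.4 = -4.4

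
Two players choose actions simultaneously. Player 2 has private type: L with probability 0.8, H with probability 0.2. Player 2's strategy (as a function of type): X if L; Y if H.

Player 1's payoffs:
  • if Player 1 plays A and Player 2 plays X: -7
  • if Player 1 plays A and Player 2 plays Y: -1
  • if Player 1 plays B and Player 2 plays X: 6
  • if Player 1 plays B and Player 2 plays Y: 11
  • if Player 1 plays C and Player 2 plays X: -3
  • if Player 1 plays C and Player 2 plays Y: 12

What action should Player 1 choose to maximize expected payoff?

Compute Player 1's expected payoff for each action, taking the expectation over Player 2's type.
E[A] = 0.8·(-7) + 0.2·(-1) = -5.8
E[B] = 0.8·(6) + 0.2·(11) = 7
E[C] = 0.8·(-3) + 0.2·(12) = 0
Best response: B (7 is the largest).

B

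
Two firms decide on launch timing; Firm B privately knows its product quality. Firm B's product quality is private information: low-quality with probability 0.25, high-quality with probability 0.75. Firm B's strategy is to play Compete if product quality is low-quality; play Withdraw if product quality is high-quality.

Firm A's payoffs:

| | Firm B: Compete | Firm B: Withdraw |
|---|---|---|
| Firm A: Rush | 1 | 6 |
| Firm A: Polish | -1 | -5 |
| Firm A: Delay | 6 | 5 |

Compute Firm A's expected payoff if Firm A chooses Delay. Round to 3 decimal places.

Take the expectation over Firm B's product quality, weighting each type's action by its prior probability.
E[Delay] = 0.25·6 + 0.75·5 = 1.5 + 3.75 = 5.25

5.250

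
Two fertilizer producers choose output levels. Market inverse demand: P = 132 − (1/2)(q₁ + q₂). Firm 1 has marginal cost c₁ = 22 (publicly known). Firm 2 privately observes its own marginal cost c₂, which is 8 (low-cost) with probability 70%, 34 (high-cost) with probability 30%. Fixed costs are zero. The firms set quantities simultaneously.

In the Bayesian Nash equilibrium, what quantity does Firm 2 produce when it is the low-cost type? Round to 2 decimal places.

Type-c best response for Firm 2: q₂(c) = (132 − c) − q₁/2.
Firm 1 maximizes expected profit; its first-order condition is 132 − q₁ − (1/2)E[q₂] − 22 = 0.
Substituting E[q₂] and solving: E[c₂] = 15.8, so q₁ = (132 − 2·22 + 15.8)/(3/2) = 69.2.
q₂(low-cost) = (132 − 8 − (1/2)·69.2) = 89.4.

89.40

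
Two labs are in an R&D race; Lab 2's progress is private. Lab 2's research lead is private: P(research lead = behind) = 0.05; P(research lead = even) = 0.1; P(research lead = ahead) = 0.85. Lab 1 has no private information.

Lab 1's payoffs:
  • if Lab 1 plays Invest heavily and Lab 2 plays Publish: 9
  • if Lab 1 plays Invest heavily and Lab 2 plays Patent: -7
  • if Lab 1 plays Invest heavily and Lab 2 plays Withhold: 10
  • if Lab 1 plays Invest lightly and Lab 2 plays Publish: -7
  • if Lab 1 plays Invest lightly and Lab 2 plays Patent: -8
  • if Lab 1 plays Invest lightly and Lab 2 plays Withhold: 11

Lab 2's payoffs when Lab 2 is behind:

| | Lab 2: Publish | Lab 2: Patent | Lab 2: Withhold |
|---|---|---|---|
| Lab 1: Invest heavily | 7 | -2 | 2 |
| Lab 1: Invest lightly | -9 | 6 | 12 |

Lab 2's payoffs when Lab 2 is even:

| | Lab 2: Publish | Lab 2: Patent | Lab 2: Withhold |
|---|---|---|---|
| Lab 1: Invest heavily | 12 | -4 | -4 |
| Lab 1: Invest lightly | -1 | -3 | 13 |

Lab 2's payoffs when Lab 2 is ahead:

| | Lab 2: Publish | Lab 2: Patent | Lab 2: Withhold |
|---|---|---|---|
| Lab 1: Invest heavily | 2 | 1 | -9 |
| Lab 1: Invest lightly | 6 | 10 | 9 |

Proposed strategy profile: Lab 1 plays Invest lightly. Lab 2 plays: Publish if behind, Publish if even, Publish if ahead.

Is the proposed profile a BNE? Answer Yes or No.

No

A profile is a BNE iff every type of every player is best-responding given beliefs about the other side.
Lab 1 plays Invest lightly: E[Invest lightly] = 0.05·(-7) + 0.1·(-7) + 0.85·(-7) = -7; E[Invest heavily] = 9. Not best-responding. ✗
Lab 2 (research lead behind), facing Invest lightly: Publish gives -9, Patent gives 6, Withhold gives 12. Proposed Publish is not best — profitable deviation exists. ✗
Lab 2 (research lead even), facing Invest lightly: Publish gives -1, Patent gives -3, Withhold gives 13. Proposed Publish is not best — profitable deviation exists. ✗
Lab 2 (research lead ahead), facing Invest lightly: Publish gives 6, Patent gives 10, Withhold gives 9. Proposed Publish is not best — profitable deviation exists. ✗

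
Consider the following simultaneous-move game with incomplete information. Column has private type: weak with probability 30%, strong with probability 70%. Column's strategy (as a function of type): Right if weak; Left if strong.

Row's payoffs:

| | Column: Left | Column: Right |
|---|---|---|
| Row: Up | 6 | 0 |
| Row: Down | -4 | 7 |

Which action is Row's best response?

E[Up] = 0.3·(0) + 0.7·(6) = 4.2
E[Down] = 0.3·(7) + 0.7·(-4) = -0.7
Best response: Up (4.2 is the largest).

Up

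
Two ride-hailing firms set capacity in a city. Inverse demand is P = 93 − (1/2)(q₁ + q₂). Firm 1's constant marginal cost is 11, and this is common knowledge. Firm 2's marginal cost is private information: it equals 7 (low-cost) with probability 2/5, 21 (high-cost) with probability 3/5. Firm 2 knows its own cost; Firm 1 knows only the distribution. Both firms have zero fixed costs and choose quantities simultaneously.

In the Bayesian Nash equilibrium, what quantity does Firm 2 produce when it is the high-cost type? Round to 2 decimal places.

43.20

Firm 2 with cost c maximizes (93 − (1/2)(q₁+q₂) − c)·q₂, giving q₂(c) = (93 − c − (1/2)q₁).
E[c₂] = 2/5·7 + 3/5·21 = 15.4
Firm 1's FOC against E[q₂] yields q₁ = (93 − 2·11 + E[c₂])/(3/2) = (93 − 22 + 15.4)/(3/2) = 57.6.
q₂(high-cost) = (93 − 21 − (1/2)·57.6) = 43.2.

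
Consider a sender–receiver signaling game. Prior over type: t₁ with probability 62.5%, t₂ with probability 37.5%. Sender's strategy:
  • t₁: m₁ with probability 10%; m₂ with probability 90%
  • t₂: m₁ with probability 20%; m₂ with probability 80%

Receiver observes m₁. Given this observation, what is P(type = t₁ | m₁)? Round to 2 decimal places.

0.45

P(m₁) = 0.625·0.1 + 0.375·0.2 = 0.1375
P(t₁ | m₁) = (0.625·0.1) / 0.1375 = 0.0625 / 0.1375 = 0.454545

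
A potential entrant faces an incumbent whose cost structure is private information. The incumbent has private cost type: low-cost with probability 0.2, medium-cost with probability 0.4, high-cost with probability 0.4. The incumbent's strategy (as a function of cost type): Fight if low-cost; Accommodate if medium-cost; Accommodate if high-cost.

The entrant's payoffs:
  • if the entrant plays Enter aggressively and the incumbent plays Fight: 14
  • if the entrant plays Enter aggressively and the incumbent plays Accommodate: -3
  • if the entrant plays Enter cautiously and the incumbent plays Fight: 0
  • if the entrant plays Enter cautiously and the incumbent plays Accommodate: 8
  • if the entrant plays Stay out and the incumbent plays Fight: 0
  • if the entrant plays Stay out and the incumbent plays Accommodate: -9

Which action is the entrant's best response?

E[Enter aggressively] = 0.2·(14) + 0.4·(-3) + 0.4·(-3) = 0.4
E[Enter cautiously] = 0.2·(0) + 0.4·(8) + 0.4·(8) = 6.4
E[Stay out] = 0.2·(0) + 0.4·(-9) + 0.4·(-9) = -7.2
Best response: Enter cautiously (6.4 is the largest).

Enter cautiously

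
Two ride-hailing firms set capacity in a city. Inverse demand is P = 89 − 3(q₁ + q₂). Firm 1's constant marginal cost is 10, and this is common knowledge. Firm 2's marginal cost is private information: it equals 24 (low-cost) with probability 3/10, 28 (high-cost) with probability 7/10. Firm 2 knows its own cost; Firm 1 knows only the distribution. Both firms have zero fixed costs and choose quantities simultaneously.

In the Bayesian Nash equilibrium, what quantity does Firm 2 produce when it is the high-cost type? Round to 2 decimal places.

Type-c best response for Firm 2: q₂(c) = (89 − c)/6 − q₁/2.
Firm 1 maximizes expected profit; its first-order condition is 89 − 6q₁ − 3E[q₂] − 10 = 0.
Substituting E[q₂] and solving: E[c₂] = 26.8, so q₁ = (89 − 2·10 + 26.8)/9 = 10.6444.
q₂(high-cost) = (89 − 28 − 3·10.6444)/6 = 4.84444.

4.84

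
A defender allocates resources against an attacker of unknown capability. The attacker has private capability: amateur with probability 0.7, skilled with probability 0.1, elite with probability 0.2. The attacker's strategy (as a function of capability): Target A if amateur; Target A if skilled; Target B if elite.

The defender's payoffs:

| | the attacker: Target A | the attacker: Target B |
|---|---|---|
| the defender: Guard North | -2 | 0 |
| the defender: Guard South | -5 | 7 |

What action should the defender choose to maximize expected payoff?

Guard North

Compute the defender's expected payoff for each action, taking the expectation over the attacker's type.
E[Guard North] = 0.7·(-2) + 0.1·(-2) + 0.2·(0) = -1.6
E[Guard South] = 0.7·(-5) + 0.1·(-5) + 0.2·(7) = -2.6
Best response: Guard North (-1.6 is the largest).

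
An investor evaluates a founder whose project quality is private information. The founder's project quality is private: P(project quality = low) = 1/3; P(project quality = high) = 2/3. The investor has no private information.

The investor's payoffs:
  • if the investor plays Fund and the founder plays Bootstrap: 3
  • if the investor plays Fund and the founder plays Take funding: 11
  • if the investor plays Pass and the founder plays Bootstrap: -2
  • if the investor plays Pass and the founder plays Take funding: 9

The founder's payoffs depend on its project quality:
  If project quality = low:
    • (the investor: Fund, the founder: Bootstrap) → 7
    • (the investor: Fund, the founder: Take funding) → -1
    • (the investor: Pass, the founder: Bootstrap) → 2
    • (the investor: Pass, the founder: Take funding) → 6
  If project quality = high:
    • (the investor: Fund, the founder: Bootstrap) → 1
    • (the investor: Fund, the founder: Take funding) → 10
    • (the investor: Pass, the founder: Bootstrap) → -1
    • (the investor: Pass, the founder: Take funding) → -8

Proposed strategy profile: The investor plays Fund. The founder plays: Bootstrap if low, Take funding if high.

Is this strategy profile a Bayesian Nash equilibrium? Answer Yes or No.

A profile is a BNE iff every type of every player is best-responding given beliefs about the other side.
The investor plays Fund: E[Fund] = 1/3·(3) + 2/3·(11) = 25/3; E[Pass] = 16/3. Best-responding. ✓
The founder (project quality low), facing Fund: Bootstrap gives 7, Take funding gives -1. Proposed Bootstrap is best. ✓
The founder (project quality high), facing Fund: Bootstrap gives 1, Take funding gives 10. Proposed Take funding is best. ✓

Yes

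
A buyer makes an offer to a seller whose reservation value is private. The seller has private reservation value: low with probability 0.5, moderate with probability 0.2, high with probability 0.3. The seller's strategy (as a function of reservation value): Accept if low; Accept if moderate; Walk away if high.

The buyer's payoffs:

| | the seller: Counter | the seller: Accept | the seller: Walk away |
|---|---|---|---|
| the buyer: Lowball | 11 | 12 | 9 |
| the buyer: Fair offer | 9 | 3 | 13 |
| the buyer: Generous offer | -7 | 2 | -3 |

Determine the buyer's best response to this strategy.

Lowball

Compute the buyer's expected payoff for each action, taking the expectation over the seller's type.
E[Lowball] = 0.5·(12) + 0.2·(12) + 0.3·(9) = 11.1
E[Fair offer] = 0.5·(3) + 0.2·(3) + 0.3·(13) = 6
E[Generous offer] = 0.5·(2) + 0.2·(2) + 0.3·(-3) = 0.5
Best response: Lowball (11.1 is the largest).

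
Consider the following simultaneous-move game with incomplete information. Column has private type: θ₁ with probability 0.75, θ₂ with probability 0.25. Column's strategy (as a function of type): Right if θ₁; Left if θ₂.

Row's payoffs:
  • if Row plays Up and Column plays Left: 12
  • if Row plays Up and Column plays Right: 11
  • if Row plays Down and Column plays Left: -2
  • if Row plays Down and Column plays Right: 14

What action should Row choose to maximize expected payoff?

E[Up] = 0.75·(11) + 0.25·(12) = 11.25
E[Down] = 0.75·(14) + 0.25·(-2) = 10
Best response: Up (11.25 is the largest).

Up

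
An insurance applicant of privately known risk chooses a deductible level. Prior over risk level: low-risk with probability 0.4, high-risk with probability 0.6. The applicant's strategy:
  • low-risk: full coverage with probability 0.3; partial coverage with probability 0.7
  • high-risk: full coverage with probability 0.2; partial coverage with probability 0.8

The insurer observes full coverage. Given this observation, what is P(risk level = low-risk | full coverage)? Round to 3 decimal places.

0.500

Apply Bayes' rule using the sender's strategy as the likelihood.
P(full coverage) = 0.4·0.3 + 0.6·0.2 = 0.24
P(low-risk | full coverage) = (0.4·0.3) / 0.24 = 0.12 / 0.24 = 0.5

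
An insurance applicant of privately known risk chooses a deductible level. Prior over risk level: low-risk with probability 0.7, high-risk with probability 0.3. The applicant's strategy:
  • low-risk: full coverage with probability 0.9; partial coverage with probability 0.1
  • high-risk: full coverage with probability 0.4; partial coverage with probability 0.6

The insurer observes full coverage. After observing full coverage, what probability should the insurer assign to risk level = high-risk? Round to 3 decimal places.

P(full coverage) = 0.7·0.9 + 0.3·0.4 = 0.75
P(high-risk | full coverage) = (0.3·0.4) / 0.75 = 0.12 / 0.75 = 0.16

0.160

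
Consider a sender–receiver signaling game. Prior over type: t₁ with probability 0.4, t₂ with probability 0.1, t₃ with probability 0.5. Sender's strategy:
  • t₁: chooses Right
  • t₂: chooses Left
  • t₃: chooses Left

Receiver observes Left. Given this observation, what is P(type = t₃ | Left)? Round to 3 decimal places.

P(Left) = 0.4·0 + 0.1·1 + 0.5·1 = 0.6
P(t₃ | Left) = (0.5·1) / 0.6 = 0.5 / 0.6 = 0.833333

0.833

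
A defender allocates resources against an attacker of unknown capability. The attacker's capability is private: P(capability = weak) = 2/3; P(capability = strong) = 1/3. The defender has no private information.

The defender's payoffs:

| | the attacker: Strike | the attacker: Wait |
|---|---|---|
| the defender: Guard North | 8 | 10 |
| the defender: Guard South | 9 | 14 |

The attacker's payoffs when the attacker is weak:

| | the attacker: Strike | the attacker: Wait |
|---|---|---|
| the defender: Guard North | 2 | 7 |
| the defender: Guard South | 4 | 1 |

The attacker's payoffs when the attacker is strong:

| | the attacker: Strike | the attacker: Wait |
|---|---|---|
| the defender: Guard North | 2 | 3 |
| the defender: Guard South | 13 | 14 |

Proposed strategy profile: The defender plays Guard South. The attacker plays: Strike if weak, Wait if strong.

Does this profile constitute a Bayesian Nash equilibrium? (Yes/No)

The defender plays Guard South: E[Guard South] = 2/3·(9) + 1/3·(14) = 32/3; E[Guard North] = 26/3. Best-responding. ✓
The attacker (capability weak), facing Guard South: Strike gives 4, Wait gives 1. Proposed Strike is best. ✓
The attacker (capability strong), facing Guard South: Strike gives 13, Wait gives 14. Proposed Wait is best. ✓

Yes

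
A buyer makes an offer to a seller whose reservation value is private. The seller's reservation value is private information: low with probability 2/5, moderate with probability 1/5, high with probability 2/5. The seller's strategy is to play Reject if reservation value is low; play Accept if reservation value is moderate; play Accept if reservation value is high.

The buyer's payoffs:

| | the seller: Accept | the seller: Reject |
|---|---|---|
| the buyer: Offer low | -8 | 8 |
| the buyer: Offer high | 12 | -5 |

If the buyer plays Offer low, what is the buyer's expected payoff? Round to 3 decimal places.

-1.600

E[Offer low] = 2/5·8 + 1/5·(-8) + 2/5·(-8) = 16/5 + (-8/5) + (-16/5) = -8/5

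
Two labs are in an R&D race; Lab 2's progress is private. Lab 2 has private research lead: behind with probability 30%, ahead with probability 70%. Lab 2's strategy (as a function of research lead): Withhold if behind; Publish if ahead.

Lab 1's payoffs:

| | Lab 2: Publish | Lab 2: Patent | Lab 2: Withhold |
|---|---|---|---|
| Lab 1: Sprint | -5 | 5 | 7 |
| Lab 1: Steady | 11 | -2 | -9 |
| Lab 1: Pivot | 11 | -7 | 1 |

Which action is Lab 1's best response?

Pivot

E[Sprint] = 0.3·(7) + 0.7·(-5) = -1.4
E[Steady] = 0.3·(-9) + 0.7·(11) = 5
E[Pivot] = 0.3·(1) + 0.7·(11) = 8
Best response: Pivot (8 is the largest).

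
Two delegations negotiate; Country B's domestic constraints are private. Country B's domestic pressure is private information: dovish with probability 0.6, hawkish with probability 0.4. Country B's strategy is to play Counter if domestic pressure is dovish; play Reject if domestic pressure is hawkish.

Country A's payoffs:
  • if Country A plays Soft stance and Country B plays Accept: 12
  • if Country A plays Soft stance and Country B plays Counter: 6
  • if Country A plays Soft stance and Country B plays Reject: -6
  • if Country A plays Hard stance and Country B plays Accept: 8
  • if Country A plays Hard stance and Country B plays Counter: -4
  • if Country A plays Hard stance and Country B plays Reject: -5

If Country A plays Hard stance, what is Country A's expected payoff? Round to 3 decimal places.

Take the expectation over Country B's domestic pressure, weighting each type's action by its prior probability.
E[Hard stance] = 0.6·(-4) + 0.4·(-5) = (-2.4) + (-2) = -4.4

-4.400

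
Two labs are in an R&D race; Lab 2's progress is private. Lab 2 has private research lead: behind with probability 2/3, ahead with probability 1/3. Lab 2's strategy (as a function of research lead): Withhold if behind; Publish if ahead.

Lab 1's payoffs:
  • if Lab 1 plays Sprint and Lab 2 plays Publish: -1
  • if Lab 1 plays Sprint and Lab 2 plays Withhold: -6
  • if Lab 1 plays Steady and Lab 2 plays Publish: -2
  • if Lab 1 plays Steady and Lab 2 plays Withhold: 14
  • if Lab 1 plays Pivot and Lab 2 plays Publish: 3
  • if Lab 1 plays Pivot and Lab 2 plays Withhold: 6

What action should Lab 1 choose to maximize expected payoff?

Compute Lab 1's expected payoff for each action, taking the expectation over Lab 2's type.
E[Sprint] = 2/3·(-6) + 1/3·(-1) = -13/3
E[Steady] = 2/3·(14) + 1/3·(-2) = 26/3
E[Pivot] = 2/3·(6) + 1/3·(3) = 5
Best response: Steady (26/3 is the largest).

Steady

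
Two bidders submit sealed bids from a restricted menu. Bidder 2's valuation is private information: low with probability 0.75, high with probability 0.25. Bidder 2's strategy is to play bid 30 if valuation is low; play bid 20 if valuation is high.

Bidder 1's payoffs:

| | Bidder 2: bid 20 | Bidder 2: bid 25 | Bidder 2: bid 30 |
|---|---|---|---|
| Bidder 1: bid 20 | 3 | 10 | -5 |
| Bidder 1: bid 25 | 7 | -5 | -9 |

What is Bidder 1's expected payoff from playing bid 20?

E[bid 20] = 0.75·(-5) + 0.25·3 = (-3.75) + 0.75 = -3

-3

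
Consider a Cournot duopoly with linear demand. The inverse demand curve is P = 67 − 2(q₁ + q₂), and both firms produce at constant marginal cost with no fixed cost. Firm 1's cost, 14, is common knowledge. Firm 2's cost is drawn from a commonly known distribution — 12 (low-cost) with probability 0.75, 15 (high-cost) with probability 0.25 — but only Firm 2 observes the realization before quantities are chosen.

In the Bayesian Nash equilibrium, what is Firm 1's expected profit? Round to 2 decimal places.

148.78

Type-c best response for Firm 2: q₂(c) = (67 − c)/4 − q₁/2.
Firm 1 maximizes expected profit; its first-order condition is 67 − 4q₁ − 2E[q₂] − 14 = 0.
Substituting E[q₂] and solving: E[c₂] = 12.75, so q₁ = (67 − 2·14 + 12.75)/6 = 8.625.
E[P] = 67 − 2·(q₁ + E[q₂]) = 31.25; Firm 1's expected profit = (E[P] − 14)·q₁ = (31.25 − 14)·8.625 = 148.781.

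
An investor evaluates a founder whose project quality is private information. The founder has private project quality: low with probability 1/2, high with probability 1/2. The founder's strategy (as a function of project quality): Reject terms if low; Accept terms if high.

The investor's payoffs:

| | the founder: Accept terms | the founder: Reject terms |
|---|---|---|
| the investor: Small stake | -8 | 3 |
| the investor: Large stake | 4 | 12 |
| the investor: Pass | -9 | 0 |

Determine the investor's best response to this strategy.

Large stake

E[Small stake] = 1/2·(3) + 1/2·(-8) = -5/2
E[Large stake] = 1/2·(12) + 1/2·(4) = 8
E[Pass] = 1/2·(0) + 1/2·(-9) = -9/2
Best response: Large stake (8 is the largest).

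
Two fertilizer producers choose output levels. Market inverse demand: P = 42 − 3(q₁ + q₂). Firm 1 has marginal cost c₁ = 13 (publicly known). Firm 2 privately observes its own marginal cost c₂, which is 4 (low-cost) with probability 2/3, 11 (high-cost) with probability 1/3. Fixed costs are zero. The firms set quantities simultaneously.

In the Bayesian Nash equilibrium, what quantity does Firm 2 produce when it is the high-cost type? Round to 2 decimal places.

3.93

Type-c best response for Firm 2: q₂(c) = (42 − c)/6 − q₁/2.
Firm 1 maximizes expected profit; its first-order condition is 42 − 6q₁ − 3E[q₂] − 13 = 0.
Substituting E[q₂] and solving: E[c₂] = 6.33333, so q₁ = (42 − 2·13 + 6.33333)/9 = 2.48148.
q₂(high-cost) = (42 − 11 − 3·2.48148)/6 = 3.92593.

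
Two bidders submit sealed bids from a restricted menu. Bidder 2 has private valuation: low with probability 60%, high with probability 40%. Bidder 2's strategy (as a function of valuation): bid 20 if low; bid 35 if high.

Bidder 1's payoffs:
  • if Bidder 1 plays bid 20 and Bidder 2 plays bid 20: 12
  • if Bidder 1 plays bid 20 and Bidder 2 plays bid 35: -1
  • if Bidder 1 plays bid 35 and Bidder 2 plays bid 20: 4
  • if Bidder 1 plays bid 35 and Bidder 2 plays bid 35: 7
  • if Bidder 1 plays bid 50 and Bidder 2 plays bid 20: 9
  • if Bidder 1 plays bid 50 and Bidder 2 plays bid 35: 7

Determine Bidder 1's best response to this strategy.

E[bid 20] = 0.6·(12) + 0.4·(-1) = 6.8
E[bid 35] = 0.6·(4) + 0.4·(7) = 5.2
E[bid 50] = 0.6·(9) + 0.4·(7) = 8.2
Best response: bid 50 (8.2 is the largest).

bid 50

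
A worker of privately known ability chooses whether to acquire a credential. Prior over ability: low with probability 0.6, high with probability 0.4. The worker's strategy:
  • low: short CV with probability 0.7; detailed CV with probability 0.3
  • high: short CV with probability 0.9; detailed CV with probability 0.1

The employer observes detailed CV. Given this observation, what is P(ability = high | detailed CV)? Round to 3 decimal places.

0.182

Apply Bayes' rule using the sender's strategy as the likelihood.
P(detailed CV) = 0.6·0.3 + 0.4·0.1 = 0.22
P(high | detailed CV) = (0.4·0.1) / 0.22 = 0.04 / 0.22 = 0.181818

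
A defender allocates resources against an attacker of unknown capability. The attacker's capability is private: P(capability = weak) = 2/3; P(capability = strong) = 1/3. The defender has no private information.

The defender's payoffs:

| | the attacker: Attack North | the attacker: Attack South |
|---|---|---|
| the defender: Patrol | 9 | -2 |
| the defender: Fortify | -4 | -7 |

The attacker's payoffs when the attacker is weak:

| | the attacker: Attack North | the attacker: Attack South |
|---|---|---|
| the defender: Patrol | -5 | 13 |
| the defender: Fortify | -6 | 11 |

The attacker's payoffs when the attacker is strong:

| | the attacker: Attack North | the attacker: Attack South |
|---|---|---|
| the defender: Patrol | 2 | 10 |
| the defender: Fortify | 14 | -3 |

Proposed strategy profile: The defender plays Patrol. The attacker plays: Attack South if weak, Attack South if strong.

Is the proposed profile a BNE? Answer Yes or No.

The defender plays Patrol: E[Patrol] = 2/3·(-2) + 1/3·(-2) = -2; E[Fortify] = -7. Best-responding. ✓
The attacker (capability weak), facing Patrol: Attack North gives -5, Attack South gives 13. Proposed Attack South is best. ✓
The attacker (capability strong), facing Patrol: Attack North gives 2, Attack South gives 10. Proposed Attack South is best. ✓

Yes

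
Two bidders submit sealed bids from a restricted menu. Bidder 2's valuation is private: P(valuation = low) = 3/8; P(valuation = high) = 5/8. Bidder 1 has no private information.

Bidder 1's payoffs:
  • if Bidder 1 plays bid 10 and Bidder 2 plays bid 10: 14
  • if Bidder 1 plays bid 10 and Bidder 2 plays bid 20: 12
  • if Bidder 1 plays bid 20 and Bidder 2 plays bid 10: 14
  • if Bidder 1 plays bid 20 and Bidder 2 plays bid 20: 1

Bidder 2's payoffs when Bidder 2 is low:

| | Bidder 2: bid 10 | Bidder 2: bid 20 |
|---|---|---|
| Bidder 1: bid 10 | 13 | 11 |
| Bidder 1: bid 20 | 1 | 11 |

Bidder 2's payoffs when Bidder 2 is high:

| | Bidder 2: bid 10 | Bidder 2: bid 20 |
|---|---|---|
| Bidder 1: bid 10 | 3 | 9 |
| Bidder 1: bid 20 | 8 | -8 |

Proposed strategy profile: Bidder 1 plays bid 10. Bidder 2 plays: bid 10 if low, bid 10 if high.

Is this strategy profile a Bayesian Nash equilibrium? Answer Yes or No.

No

Bidder 1 plays bid 10: E[bid 10] = 3/8·(14) + 5/8·(14) = 14; E[bid 20] = 14. Best-responding. ✓
Bidder 2 (valuation low), facing bid 10: bid 10 gives 13, bid 20 gives 11. Proposed bid 10 is best. ✓
Bidder 2 (valuation high), facing bid 10: bid 10 gives 3, bid 20 gives 9. Proposed bid 10 is not best — profitable deviation exists. ✗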